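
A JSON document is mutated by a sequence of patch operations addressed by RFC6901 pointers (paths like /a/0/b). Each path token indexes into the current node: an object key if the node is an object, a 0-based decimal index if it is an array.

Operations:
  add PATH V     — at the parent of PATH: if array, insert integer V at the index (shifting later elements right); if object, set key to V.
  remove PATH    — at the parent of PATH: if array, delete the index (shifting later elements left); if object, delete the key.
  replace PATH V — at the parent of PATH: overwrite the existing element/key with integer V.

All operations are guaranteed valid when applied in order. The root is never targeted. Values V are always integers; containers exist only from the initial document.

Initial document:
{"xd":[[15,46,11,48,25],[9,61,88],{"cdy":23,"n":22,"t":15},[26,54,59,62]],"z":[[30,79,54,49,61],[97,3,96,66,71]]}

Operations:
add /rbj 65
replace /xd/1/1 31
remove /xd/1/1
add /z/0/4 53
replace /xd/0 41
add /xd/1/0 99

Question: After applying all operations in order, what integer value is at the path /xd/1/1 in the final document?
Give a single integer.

After op 1 (add /rbj 65): {"rbj":65,"xd":[[15,46,11,48,25],[9,61,88],{"cdy":23,"n":22,"t":15},[26,54,59,62]],"z":[[30,79,54,49,61],[97,3,96,66,71]]}
After op 2 (replace /xd/1/1 31): {"rbj":65,"xd":[[15,46,11,48,25],[9,31,88],{"cdy":23,"n":22,"t":15},[26,54,59,62]],"z":[[30,79,54,49,61],[97,3,96,66,71]]}
After op 3 (remove /xd/1/1): {"rbj":65,"xd":[[15,46,11,48,25],[9,88],{"cdy":23,"n":22,"t":15},[26,54,59,62]],"z":[[30,79,54,49,61],[97,3,96,66,71]]}
After op 4 (add /z/0/4 53): {"rbj":65,"xd":[[15,46,11,48,25],[9,88],{"cdy":23,"n":22,"t":15},[26,54,59,62]],"z":[[30,79,54,49,53,61],[97,3,96,66,71]]}
After op 5 (replace /xd/0 41): {"rbj":65,"xd":[41,[9,88],{"cdy":23,"n":22,"t":15},[26,54,59,62]],"z":[[30,79,54,49,53,61],[97,3,96,66,71]]}
After op 6 (add /xd/1/0 99): {"rbj":65,"xd":[41,[99,9,88],{"cdy":23,"n":22,"t":15},[26,54,59,62]],"z":[[30,79,54,49,53,61],[97,3,96,66,71]]}
Value at /xd/1/1: 9

Answer: 9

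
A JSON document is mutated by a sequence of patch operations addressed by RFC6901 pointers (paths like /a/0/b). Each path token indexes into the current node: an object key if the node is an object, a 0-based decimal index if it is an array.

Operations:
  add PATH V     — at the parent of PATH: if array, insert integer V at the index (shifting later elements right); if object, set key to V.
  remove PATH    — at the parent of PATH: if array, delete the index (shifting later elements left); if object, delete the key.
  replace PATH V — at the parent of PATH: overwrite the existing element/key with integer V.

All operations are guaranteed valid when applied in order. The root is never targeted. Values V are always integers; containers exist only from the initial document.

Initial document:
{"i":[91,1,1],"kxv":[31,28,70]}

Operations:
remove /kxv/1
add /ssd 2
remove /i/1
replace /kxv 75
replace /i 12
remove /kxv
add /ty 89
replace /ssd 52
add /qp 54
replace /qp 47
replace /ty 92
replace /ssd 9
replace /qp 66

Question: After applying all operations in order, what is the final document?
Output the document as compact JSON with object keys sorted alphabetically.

After op 1 (remove /kxv/1): {"i":[91,1,1],"kxv":[31,70]}
After op 2 (add /ssd 2): {"i":[91,1,1],"kxv":[31,70],"ssd":2}
After op 3 (remove /i/1): {"i":[91,1],"kxv":[31,70],"ssd":2}
After op 4 (replace /kxv 75): {"i":[91,1],"kxv":75,"ssd":2}
After op 5 (replace /i 12): {"i":12,"kxv":75,"ssd":2}
After op 6 (remove /kxv): {"i":12,"ssd":2}
After op 7 (add /ty 89): {"i":12,"ssd":2,"ty":89}
After op 8 (replace /ssd 52): {"i":12,"ssd":52,"ty":89}
After op 9 (add /qp 54): {"i":12,"qp":54,"ssd":52,"ty":89}
After op 10 (replace /qp 47): {"i":12,"qp":47,"ssd":52,"ty":89}
After op 11 (replace /ty 92): {"i":12,"qp":47,"ssd":52,"ty":92}
After op 12 (replace /ssd 9): {"i":12,"qp":47,"ssd":9,"ty":92}
After op 13 (replace /qp 66): {"i":12,"qp":66,"ssd":9,"ty":92}

Answer: {"i":12,"qp":66,"ssd":9,"ty":92}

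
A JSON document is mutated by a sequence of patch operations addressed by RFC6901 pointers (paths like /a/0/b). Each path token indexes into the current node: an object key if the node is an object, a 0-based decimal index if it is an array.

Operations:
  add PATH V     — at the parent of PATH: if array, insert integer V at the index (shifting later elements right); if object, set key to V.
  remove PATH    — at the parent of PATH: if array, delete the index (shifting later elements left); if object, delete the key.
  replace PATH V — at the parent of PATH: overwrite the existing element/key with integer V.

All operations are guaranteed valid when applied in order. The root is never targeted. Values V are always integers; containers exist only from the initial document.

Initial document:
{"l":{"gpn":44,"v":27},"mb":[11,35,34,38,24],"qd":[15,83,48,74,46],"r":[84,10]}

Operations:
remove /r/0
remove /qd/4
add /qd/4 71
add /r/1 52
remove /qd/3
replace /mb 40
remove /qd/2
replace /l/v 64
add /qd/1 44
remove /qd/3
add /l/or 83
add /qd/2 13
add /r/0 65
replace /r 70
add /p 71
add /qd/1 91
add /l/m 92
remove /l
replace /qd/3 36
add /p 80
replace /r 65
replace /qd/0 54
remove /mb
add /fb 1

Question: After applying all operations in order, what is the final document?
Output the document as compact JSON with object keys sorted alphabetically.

After op 1 (remove /r/0): {"l":{"gpn":44,"v":27},"mb":[11,35,34,38,24],"qd":[15,83,48,74,46],"r":[10]}
After op 2 (remove /qd/4): {"l":{"gpn":44,"v":27},"mb":[11,35,34,38,24],"qd":[15,83,48,74],"r":[10]}
After op 3 (add /qd/4 71): {"l":{"gpn":44,"v":27},"mb":[11,35,34,38,24],"qd":[15,83,48,74,71],"r":[10]}
After op 4 (add /r/1 52): {"l":{"gpn":44,"v":27},"mb":[11,35,34,38,24],"qd":[15,83,48,74,71],"r":[10,52]}
After op 5 (remove /qd/3): {"l":{"gpn":44,"v":27},"mb":[11,35,34,38,24],"qd":[15,83,48,71],"r":[10,52]}
After op 6 (replace /mb 40): {"l":{"gpn":44,"v":27},"mb":40,"qd":[15,83,48,71],"r":[10,52]}
After op 7 (remove /qd/2): {"l":{"gpn":44,"v":27},"mb":40,"qd":[15,83,71],"r":[10,52]}
After op 8 (replace /l/v 64): {"l":{"gpn":44,"v":64},"mb":40,"qd":[15,83,71],"r":[10,52]}
After op 9 (add /qd/1 44): {"l":{"gpn":44,"v":64},"mb":40,"qd":[15,44,83,71],"r":[10,52]}
After op 10 (remove /qd/3): {"l":{"gpn":44,"v":64},"mb":40,"qd":[15,44,83],"r":[10,52]}
After op 11 (add /l/or 83): {"l":{"gpn":44,"or":83,"v":64},"mb":40,"qd":[15,44,83],"r":[10,52]}
After op 12 (add /qd/2 13): {"l":{"gpn":44,"or":83,"v":64},"mb":40,"qd":[15,44,13,83],"r":[10,52]}
After op 13 (add /r/0 65): {"l":{"gpn":44,"or":83,"v":64},"mb":40,"qd":[15,44,13,83],"r":[65,10,52]}
After op 14 (replace /r 70): {"l":{"gpn":44,"or":83,"v":64},"mb":40,"qd":[15,44,13,83],"r":70}
After op 15 (add /p 71): {"l":{"gpn":44,"or":83,"v":64},"mb":40,"p":71,"qd":[15,44,13,83],"r":70}
After op 16 (add /qd/1 91): {"l":{"gpn":44,"or":83,"v":64},"mb":40,"p":71,"qd":[15,91,44,13,83],"r":70}
After op 17 (add /l/m 92): {"l":{"gpn":44,"m":92,"or":83,"v":64},"mb":40,"p":71,"qd":[15,91,44,13,83],"r":70}
After op 18 (remove /l): {"mb":40,"p":71,"qd":[15,91,44,13,83],"r":70}
After op 19 (replace /qd/3 36): {"mb":40,"p":71,"qd":[15,91,44,36,83],"r":70}
After op 20 (add /p 80): {"mb":40,"p":80,"qd":[15,91,44,36,83],"r":70}
After op 21 (replace /r 65): {"mb":40,"p":80,"qd":[15,91,44,36,83],"r":65}
After op 22 (replace /qd/0 54): {"mb":40,"p":80,"qd":[54,91,44,36,83],"r":65}
After op 23 (remove /mb): {"p":80,"qd":[54,91,44,36,83],"r":65}
After op 24 (add /fb 1): {"fb":1,"p":80,"qd":[54,91,44,36,83],"r":65}

Answer: {"fb":1,"p":80,"qd":[54,91,44,36,83],"r":65}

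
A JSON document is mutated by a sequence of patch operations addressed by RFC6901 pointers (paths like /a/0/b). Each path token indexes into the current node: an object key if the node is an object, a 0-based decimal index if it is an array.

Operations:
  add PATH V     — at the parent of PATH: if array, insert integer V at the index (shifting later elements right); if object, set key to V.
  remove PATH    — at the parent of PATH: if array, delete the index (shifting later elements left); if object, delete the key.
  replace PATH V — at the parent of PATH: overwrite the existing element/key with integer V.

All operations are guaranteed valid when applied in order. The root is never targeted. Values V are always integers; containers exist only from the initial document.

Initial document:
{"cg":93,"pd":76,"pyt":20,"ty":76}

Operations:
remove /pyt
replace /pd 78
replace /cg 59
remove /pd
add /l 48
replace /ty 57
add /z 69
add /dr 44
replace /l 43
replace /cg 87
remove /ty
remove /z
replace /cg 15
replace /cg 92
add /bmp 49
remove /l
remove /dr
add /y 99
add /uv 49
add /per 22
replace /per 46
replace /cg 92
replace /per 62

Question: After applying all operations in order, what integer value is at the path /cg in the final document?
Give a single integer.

After op 1 (remove /pyt): {"cg":93,"pd":76,"ty":76}
After op 2 (replace /pd 78): {"cg":93,"pd":78,"ty":76}
After op 3 (replace /cg 59): {"cg":59,"pd":78,"ty":76}
After op 4 (remove /pd): {"cg":59,"ty":76}
After op 5 (add /l 48): {"cg":59,"l":48,"ty":76}
After op 6 (replace /ty 57): {"cg":59,"l":48,"ty":57}
After op 7 (add /z 69): {"cg":59,"l":48,"ty":57,"z":69}
After op 8 (add /dr 44): {"cg":59,"dr":44,"l":48,"ty":57,"z":69}
After op 9 (replace /l 43): {"cg":59,"dr":44,"l":43,"ty":57,"z":69}
After op 10 (replace /cg 87): {"cg":87,"dr":44,"l":43,"ty":57,"z":69}
After op 11 (remove /ty): {"cg":87,"dr":44,"l":43,"z":69}
After op 12 (remove /z): {"cg":87,"dr":44,"l":43}
After op 13 (replace /cg 15): {"cg":15,"dr":44,"l":43}
After op 14 (replace /cg 92): {"cg":92,"dr":44,"l":43}
After op 15 (add /bmp 49): {"bmp":49,"cg":92,"dr":44,"l":43}
After op 16 (remove /l): {"bmp":49,"cg":92,"dr":44}
After op 17 (remove /dr): {"bmp":49,"cg":92}
After op 18 (add /y 99): {"bmp":49,"cg":92,"y":99}
After op 19 (add /uv 49): {"bmp":49,"cg":92,"uv":49,"y":99}
After op 20 (add /per 22): {"bmp":49,"cg":92,"per":22,"uv":49,"y":99}
After op 21 (replace /per 46): {"bmp":49,"cg":92,"per":46,"uv":49,"y":99}
After op 22 (replace /cg 92): {"bmp":49,"cg":92,"per":46,"uv":49,"y":99}
After op 23 (replace /per 62): {"bmp":49,"cg":92,"per":62,"uv":49,"y":99}
Value at /cg: 92

Answer: 92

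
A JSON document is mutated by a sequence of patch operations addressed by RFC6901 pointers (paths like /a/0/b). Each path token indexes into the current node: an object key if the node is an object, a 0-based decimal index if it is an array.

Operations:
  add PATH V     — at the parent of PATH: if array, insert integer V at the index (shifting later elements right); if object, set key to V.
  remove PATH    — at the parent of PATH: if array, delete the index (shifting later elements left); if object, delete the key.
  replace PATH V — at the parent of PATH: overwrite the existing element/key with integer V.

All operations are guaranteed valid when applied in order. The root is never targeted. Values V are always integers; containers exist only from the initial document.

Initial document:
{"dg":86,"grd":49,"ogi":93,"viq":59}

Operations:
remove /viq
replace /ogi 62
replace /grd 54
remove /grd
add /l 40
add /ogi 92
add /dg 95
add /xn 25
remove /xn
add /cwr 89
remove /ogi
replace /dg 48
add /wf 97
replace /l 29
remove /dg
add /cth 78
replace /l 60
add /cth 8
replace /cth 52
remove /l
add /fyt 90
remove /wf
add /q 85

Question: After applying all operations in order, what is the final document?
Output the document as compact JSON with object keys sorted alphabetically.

After op 1 (remove /viq): {"dg":86,"grd":49,"ogi":93}
After op 2 (replace /ogi 62): {"dg":86,"grd":49,"ogi":62}
After op 3 (replace /grd 54): {"dg":86,"grd":54,"ogi":62}
After op 4 (remove /grd): {"dg":86,"ogi":62}
After op 5 (add /l 40): {"dg":86,"l":40,"ogi":62}
After op 6 (add /ogi 92): {"dg":86,"l":40,"ogi":92}
After op 7 (add /dg 95): {"dg":95,"l":40,"ogi":92}
After op 8 (add /xn 25): {"dg":95,"l":40,"ogi":92,"xn":25}
After op 9 (remove /xn): {"dg":95,"l":40,"ogi":92}
After op 10 (add /cwr 89): {"cwr":89,"dg":95,"l":40,"ogi":92}
After op 11 (remove /ogi): {"cwr":89,"dg":95,"l":40}
After op 12 (replace /dg 48): {"cwr":89,"dg":48,"l":40}
After op 13 (add /wf 97): {"cwr":89,"dg":48,"l":40,"wf":97}
After op 14 (replace /l 29): {"cwr":89,"dg":48,"l":29,"wf":97}
After op 15 (remove /dg): {"cwr":89,"l":29,"wf":97}
After op 16 (add /cth 78): {"cth":78,"cwr":89,"l":29,"wf":97}
After op 17 (replace /l 60): {"cth":78,"cwr":89,"l":60,"wf":97}
After op 18 (add /cth 8): {"cth":8,"cwr":89,"l":60,"wf":97}
After op 19 (replace /cth 52): {"cth":52,"cwr":89,"l":60,"wf":97}
After op 20 (remove /l): {"cth":52,"cwr":89,"wf":97}
After op 21 (add /fyt 90): {"cth":52,"cwr":89,"fyt":90,"wf":97}
After op 22 (remove /wf): {"cth":52,"cwr":89,"fyt":90}
After op 23 (add /q 85): {"cth":52,"cwr":89,"fyt":90,"q":85}

Answer: {"cth":52,"cwr":89,"fyt":90,"q":85}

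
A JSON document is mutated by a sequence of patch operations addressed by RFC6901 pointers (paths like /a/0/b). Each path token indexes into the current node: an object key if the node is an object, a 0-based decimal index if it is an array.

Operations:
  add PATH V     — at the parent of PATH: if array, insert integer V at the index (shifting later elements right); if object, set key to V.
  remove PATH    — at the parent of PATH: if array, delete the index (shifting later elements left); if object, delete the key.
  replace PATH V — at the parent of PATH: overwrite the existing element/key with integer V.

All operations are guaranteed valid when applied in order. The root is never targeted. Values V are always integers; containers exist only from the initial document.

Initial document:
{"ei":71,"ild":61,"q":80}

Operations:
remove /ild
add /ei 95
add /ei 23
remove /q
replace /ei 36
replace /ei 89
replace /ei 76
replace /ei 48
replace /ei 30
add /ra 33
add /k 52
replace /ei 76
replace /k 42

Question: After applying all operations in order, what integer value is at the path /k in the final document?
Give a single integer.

Answer: 42

Derivation:
After op 1 (remove /ild): {"ei":71,"q":80}
After op 2 (add /ei 95): {"ei":95,"q":80}
After op 3 (add /ei 23): {"ei":23,"q":80}
After op 4 (remove /q): {"ei":23}
After op 5 (replace /ei 36): {"ei":36}
After op 6 (replace /ei 89): {"ei":89}
After op 7 (replace /ei 76): {"ei":76}
After op 8 (replace /ei 48): {"ei":48}
After op 9 (replace /ei 30): {"ei":30}
After op 10 (add /ra 33): {"ei":30,"ra":33}
After op 11 (add /k 52): {"ei":30,"k":52,"ra":33}
After op 12 (replace /ei 76): {"ei":76,"k":52,"ra":33}
After op 13 (replace /k 42): {"ei":76,"k":42,"ra":33}
Value at /k: 42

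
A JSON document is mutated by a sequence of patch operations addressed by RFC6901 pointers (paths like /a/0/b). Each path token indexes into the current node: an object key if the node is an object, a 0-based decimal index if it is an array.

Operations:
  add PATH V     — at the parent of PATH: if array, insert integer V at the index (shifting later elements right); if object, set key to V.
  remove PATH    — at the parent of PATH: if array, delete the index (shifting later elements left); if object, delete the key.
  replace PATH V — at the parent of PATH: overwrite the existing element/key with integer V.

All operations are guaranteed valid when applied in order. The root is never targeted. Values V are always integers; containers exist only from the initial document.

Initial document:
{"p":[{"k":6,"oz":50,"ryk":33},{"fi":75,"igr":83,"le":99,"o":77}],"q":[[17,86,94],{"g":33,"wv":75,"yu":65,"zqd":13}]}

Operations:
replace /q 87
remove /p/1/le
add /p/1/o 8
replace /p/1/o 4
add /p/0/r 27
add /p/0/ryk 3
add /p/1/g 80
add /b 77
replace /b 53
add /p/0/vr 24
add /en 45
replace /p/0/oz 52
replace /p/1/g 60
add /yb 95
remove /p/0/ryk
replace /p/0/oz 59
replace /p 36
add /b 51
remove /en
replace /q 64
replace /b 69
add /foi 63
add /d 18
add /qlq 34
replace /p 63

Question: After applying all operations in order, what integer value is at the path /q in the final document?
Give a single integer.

After op 1 (replace /q 87): {"p":[{"k":6,"oz":50,"ryk":33},{"fi":75,"igr":83,"le":99,"o":77}],"q":87}
After op 2 (remove /p/1/le): {"p":[{"k":6,"oz":50,"ryk":33},{"fi":75,"igr":83,"o":77}],"q":87}
After op 3 (add /p/1/o 8): {"p":[{"k":6,"oz":50,"ryk":33},{"fi":75,"igr":83,"o":8}],"q":87}
After op 4 (replace /p/1/o 4): {"p":[{"k":6,"oz":50,"ryk":33},{"fi":75,"igr":83,"o":4}],"q":87}
After op 5 (add /p/0/r 27): {"p":[{"k":6,"oz":50,"r":27,"ryk":33},{"fi":75,"igr":83,"o":4}],"q":87}
After op 6 (add /p/0/ryk 3): {"p":[{"k":6,"oz":50,"r":27,"ryk":3},{"fi":75,"igr":83,"o":4}],"q":87}
After op 7 (add /p/1/g 80): {"p":[{"k":6,"oz":50,"r":27,"ryk":3},{"fi":75,"g":80,"igr":83,"o":4}],"q":87}
After op 8 (add /b 77): {"b":77,"p":[{"k":6,"oz":50,"r":27,"ryk":3},{"fi":75,"g":80,"igr":83,"o":4}],"q":87}
After op 9 (replace /b 53): {"b":53,"p":[{"k":6,"oz":50,"r":27,"ryk":3},{"fi":75,"g":80,"igr":83,"o":4}],"q":87}
After op 10 (add /p/0/vr 24): {"b":53,"p":[{"k":6,"oz":50,"r":27,"ryk":3,"vr":24},{"fi":75,"g":80,"igr":83,"o":4}],"q":87}
After op 11 (add /en 45): {"b":53,"en":45,"p":[{"k":6,"oz":50,"r":27,"ryk":3,"vr":24},{"fi":75,"g":80,"igr":83,"o":4}],"q":87}
After op 12 (replace /p/0/oz 52): {"b":53,"en":45,"p":[{"k":6,"oz":52,"r":27,"ryk":3,"vr":24},{"fi":75,"g":80,"igr":83,"o":4}],"q":87}
After op 13 (replace /p/1/g 60): {"b":53,"en":45,"p":[{"k":6,"oz":52,"r":27,"ryk":3,"vr":24},{"fi":75,"g":60,"igr":83,"o":4}],"q":87}
After op 14 (add /yb 95): {"b":53,"en":45,"p":[{"k":6,"oz":52,"r":27,"ryk":3,"vr":24},{"fi":75,"g":60,"igr":83,"o":4}],"q":87,"yb":95}
After op 15 (remove /p/0/ryk): {"b":53,"en":45,"p":[{"k":6,"oz":52,"r":27,"vr":24},{"fi":75,"g":60,"igr":83,"o":4}],"q":87,"yb":95}
After op 16 (replace /p/0/oz 59): {"b":53,"en":45,"p":[{"k":6,"oz":59,"r":27,"vr":24},{"fi":75,"g":60,"igr":83,"o":4}],"q":87,"yb":95}
After op 17 (replace /p 36): {"b":53,"en":45,"p":36,"q":87,"yb":95}
After op 18 (add /b 51): {"b":51,"en":45,"p":36,"q":87,"yb":95}
After op 19 (remove /en): {"b":51,"p":36,"q":87,"yb":95}
After op 20 (replace /q 64): {"b":51,"p":36,"q":64,"yb":95}
After op 21 (replace /b 69): {"b":69,"p":36,"q":64,"yb":95}
After op 22 (add /foi 63): {"b":69,"foi":63,"p":36,"q":64,"yb":95}
After op 23 (add /d 18): {"b":69,"d":18,"foi":63,"p":36,"q":64,"yb":95}
After op 24 (add /qlq 34): {"b":69,"d":18,"foi":63,"p":36,"q":64,"qlq":34,"yb":95}
After op 25 (replace /p 63): {"b":69,"d":18,"foi":63,"p":63,"q":64,"qlq":34,"yb":95}
Value at /q: 64

Answer: 64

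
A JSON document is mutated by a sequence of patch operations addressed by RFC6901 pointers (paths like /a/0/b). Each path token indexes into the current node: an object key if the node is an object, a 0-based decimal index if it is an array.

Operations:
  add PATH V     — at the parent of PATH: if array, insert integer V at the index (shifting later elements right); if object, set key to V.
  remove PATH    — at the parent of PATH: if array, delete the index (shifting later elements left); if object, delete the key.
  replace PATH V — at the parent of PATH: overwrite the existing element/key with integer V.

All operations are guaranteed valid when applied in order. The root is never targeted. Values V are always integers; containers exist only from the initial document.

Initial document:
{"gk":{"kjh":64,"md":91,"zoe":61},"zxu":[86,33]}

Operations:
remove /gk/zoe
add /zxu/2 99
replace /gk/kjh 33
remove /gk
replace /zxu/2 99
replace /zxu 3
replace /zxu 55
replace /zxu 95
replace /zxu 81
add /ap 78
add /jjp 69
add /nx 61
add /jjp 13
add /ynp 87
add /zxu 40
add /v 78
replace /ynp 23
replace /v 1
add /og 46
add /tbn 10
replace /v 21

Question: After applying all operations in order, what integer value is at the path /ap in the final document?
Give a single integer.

After op 1 (remove /gk/zoe): {"gk":{"kjh":64,"md":91},"zxu":[86,33]}
After op 2 (add /zxu/2 99): {"gk":{"kjh":64,"md":91},"zxu":[86,33,99]}
After op 3 (replace /gk/kjh 33): {"gk":{"kjh":33,"md":91},"zxu":[86,33,99]}
After op 4 (remove /gk): {"zxu":[86,33,99]}
After op 5 (replace /zxu/2 99): {"zxu":[86,33,99]}
After op 6 (replace /zxu 3): {"zxu":3}
After op 7 (replace /zxu 55): {"zxu":55}
After op 8 (replace /zxu 95): {"zxu":95}
After op 9 (replace /zxu 81): {"zxu":81}
After op 10 (add /ap 78): {"ap":78,"zxu":81}
After op 11 (add /jjp 69): {"ap":78,"jjp":69,"zxu":81}
After op 12 (add /nx 61): {"ap":78,"jjp":69,"nx":61,"zxu":81}
After op 13 (add /jjp 13): {"ap":78,"jjp":13,"nx":61,"zxu":81}
After op 14 (add /ynp 87): {"ap":78,"jjp":13,"nx":61,"ynp":87,"zxu":81}
After op 15 (add /zxu 40): {"ap":78,"jjp":13,"nx":61,"ynp":87,"zxu":40}
After op 16 (add /v 78): {"ap":78,"jjp":13,"nx":61,"v":78,"ynp":87,"zxu":40}
After op 17 (replace /ynp 23): {"ap":78,"jjp":13,"nx":61,"v":78,"ynp":23,"zxu":40}
After op 18 (replace /v 1): {"ap":78,"jjp":13,"nx":61,"v":1,"ynp":23,"zxu":40}
After op 19 (add /og 46): {"ap":78,"jjp":13,"nx":61,"og":46,"v":1,"ynp":23,"zxu":40}
After op 20 (add /tbn 10): {"ap":78,"jjp":13,"nx":61,"og":46,"tbn":10,"v":1,"ynp":23,"zxu":40}
After op 21 (replace /v 21): {"ap":78,"jjp":13,"nx":61,"og":46,"tbn":10,"v":21,"ynp":23,"zxu":40}
Value at /ap: 78

Answer: 78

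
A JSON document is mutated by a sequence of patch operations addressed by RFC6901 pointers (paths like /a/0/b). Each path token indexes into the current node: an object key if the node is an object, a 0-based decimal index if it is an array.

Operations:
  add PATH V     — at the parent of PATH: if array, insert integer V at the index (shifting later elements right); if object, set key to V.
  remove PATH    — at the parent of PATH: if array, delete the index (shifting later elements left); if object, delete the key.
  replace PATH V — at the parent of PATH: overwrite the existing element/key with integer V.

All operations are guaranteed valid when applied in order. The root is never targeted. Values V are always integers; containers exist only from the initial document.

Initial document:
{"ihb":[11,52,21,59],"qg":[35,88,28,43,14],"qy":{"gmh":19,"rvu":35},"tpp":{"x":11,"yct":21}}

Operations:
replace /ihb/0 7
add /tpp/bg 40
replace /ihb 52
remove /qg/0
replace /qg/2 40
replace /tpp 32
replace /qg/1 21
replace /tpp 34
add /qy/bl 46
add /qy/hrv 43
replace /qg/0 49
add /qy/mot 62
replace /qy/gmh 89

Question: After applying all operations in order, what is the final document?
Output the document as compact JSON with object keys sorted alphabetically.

Answer: {"ihb":52,"qg":[49,21,40,14],"qy":{"bl":46,"gmh":89,"hrv":43,"mot":62,"rvu":35},"tpp":34}

Derivation:
After op 1 (replace /ihb/0 7): {"ihb":[7,52,21,59],"qg":[35,88,28,43,14],"qy":{"gmh":19,"rvu":35},"tpp":{"x":11,"yct":21}}
After op 2 (add /tpp/bg 40): {"ihb":[7,52,21,59],"qg":[35,88,28,43,14],"qy":{"gmh":19,"rvu":35},"tpp":{"bg":40,"x":11,"yct":21}}
After op 3 (replace /ihb 52): {"ihb":52,"qg":[35,88,28,43,14],"qy":{"gmh":19,"rvu":35},"tpp":{"bg":40,"x":11,"yct":21}}
After op 4 (remove /qg/0): {"ihb":52,"qg":[88,28,43,14],"qy":{"gmh":19,"rvu":35},"tpp":{"bg":40,"x":11,"yct":21}}
After op 5 (replace /qg/2 40): {"ihb":52,"qg":[88,28,40,14],"qy":{"gmh":19,"rvu":35},"tpp":{"bg":40,"x":11,"yct":21}}
After op 6 (replace /tpp 32): {"ihb":52,"qg":[88,28,40,14],"qy":{"gmh":19,"rvu":35},"tpp":32}
After op 7 (replace /qg/1 21): {"ihb":52,"qg":[88,21,40,14],"qy":{"gmh":19,"rvu":35},"tpp":32}
After op 8 (replace /tpp 34): {"ihb":52,"qg":[88,21,40,14],"qy":{"gmh":19,"rvu":35},"tpp":34}
After op 9 (add /qy/bl 46): {"ihb":52,"qg":[88,21,40,14],"qy":{"bl":46,"gmh":19,"rvu":35},"tpp":34}
After op 10 (add /qy/hrv 43): {"ihb":52,"qg":[88,21,40,14],"qy":{"bl":46,"gmh":19,"hrv":43,"rvu":35},"tpp":34}
After op 11 (replace /qg/0 49): {"ihb":52,"qg":[49,21,40,14],"qy":{"bl":46,"gmh":19,"hrv":43,"rvu":35},"tpp":34}
After op 12 (add /qy/mot 62): {"ihb":52,"qg":[49,21,40,14],"qy":{"bl":46,"gmh":19,"hrv":43,"mot":62,"rvu":35},"tpp":34}
After op 13 (replace /qy/gmh 89): {"ihb":52,"qg":[49,21,40,14],"qy":{"bl":46,"gmh":89,"hrv":43,"mot":62,"rvu":35},"tpp":34}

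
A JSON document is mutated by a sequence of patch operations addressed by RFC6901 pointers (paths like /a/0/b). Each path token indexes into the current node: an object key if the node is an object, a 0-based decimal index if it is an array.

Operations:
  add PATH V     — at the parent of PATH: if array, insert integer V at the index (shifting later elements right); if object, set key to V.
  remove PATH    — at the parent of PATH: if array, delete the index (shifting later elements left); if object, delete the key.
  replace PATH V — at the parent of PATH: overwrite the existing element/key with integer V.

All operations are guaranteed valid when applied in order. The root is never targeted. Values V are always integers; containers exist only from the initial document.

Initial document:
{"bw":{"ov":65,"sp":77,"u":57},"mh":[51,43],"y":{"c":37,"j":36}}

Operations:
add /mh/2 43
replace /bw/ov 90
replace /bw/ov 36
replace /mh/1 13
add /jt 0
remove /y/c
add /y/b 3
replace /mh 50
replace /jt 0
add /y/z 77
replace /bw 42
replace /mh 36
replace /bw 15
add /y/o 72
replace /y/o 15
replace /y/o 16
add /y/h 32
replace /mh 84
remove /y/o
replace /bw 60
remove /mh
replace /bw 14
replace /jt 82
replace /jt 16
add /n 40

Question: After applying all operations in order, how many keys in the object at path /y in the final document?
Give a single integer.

Answer: 4

Derivation:
After op 1 (add /mh/2 43): {"bw":{"ov":65,"sp":77,"u":57},"mh":[51,43,43],"y":{"c":37,"j":36}}
After op 2 (replace /bw/ov 90): {"bw":{"ov":90,"sp":77,"u":57},"mh":[51,43,43],"y":{"c":37,"j":36}}
After op 3 (replace /bw/ov 36): {"bw":{"ov":36,"sp":77,"u":57},"mh":[51,43,43],"y":{"c":37,"j":36}}
After op 4 (replace /mh/1 13): {"bw":{"ov":36,"sp":77,"u":57},"mh":[51,13,43],"y":{"c":37,"j":36}}
After op 5 (add /jt 0): {"bw":{"ov":36,"sp":77,"u":57},"jt":0,"mh":[51,13,43],"y":{"c":37,"j":36}}
After op 6 (remove /y/c): {"bw":{"ov":36,"sp":77,"u":57},"jt":0,"mh":[51,13,43],"y":{"j":36}}
After op 7 (add /y/b 3): {"bw":{"ov":36,"sp":77,"u":57},"jt":0,"mh":[51,13,43],"y":{"b":3,"j":36}}
After op 8 (replace /mh 50): {"bw":{"ov":36,"sp":77,"u":57},"jt":0,"mh":50,"y":{"b":3,"j":36}}
After op 9 (replace /jt 0): {"bw":{"ov":36,"sp":77,"u":57},"jt":0,"mh":50,"y":{"b":3,"j":36}}
After op 10 (add /y/z 77): {"bw":{"ov":36,"sp":77,"u":57},"jt":0,"mh":50,"y":{"b":3,"j":36,"z":77}}
After op 11 (replace /bw 42): {"bw":42,"jt":0,"mh":50,"y":{"b":3,"j":36,"z":77}}
After op 12 (replace /mh 36): {"bw":42,"jt":0,"mh":36,"y":{"b":3,"j":36,"z":77}}
After op 13 (replace /bw 15): {"bw":15,"jt":0,"mh":36,"y":{"b":3,"j":36,"z":77}}
After op 14 (add /y/o 72): {"bw":15,"jt":0,"mh":36,"y":{"b":3,"j":36,"o":72,"z":77}}
After op 15 (replace /y/o 15): {"bw":15,"jt":0,"mh":36,"y":{"b":3,"j":36,"o":15,"z":77}}
After op 16 (replace /y/o 16): {"bw":15,"jt":0,"mh":36,"y":{"b":3,"j":36,"o":16,"z":77}}
After op 17 (add /y/h 32): {"bw":15,"jt":0,"mh":36,"y":{"b":3,"h":32,"j":36,"o":16,"z":77}}
After op 18 (replace /mh 84): {"bw":15,"jt":0,"mh":84,"y":{"b":3,"h":32,"j":36,"o":16,"z":77}}
After op 19 (remove /y/o): {"bw":15,"jt":0,"mh":84,"y":{"b":3,"h":32,"j":36,"z":77}}
After op 20 (replace /bw 60): {"bw":60,"jt":0,"mh":84,"y":{"b":3,"h":32,"j":36,"z":77}}
After op 21 (remove /mh): {"bw":60,"jt":0,"y":{"b":3,"h":32,"j":36,"z":77}}
After op 22 (replace /bw 14): {"bw":14,"jt":0,"y":{"b":3,"h":32,"j":36,"z":77}}
After op 23 (replace /jt 82): {"bw":14,"jt":82,"y":{"b":3,"h":32,"j":36,"z":77}}
After op 24 (replace /jt 16): {"bw":14,"jt":16,"y":{"b":3,"h":32,"j":36,"z":77}}
After op 25 (add /n 40): {"bw":14,"jt":16,"n":40,"y":{"b":3,"h":32,"j":36,"z":77}}
Size at path /y: 4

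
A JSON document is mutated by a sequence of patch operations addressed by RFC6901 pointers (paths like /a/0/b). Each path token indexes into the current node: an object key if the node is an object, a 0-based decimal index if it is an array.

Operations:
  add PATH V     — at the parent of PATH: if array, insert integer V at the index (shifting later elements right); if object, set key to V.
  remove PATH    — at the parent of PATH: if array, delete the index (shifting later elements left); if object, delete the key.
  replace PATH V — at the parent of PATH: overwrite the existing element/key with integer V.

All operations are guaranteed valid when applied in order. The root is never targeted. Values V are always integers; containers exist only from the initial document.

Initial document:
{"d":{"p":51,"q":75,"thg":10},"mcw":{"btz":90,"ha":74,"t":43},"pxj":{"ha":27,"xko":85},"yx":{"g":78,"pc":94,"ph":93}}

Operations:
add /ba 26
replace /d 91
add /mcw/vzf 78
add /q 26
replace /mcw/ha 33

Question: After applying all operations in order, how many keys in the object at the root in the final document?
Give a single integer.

Answer: 6

Derivation:
After op 1 (add /ba 26): {"ba":26,"d":{"p":51,"q":75,"thg":10},"mcw":{"btz":90,"ha":74,"t":43},"pxj":{"ha":27,"xko":85},"yx":{"g":78,"pc":94,"ph":93}}
After op 2 (replace /d 91): {"ba":26,"d":91,"mcw":{"btz":90,"ha":74,"t":43},"pxj":{"ha":27,"xko":85},"yx":{"g":78,"pc":94,"ph":93}}
After op 3 (add /mcw/vzf 78): {"ba":26,"d":91,"mcw":{"btz":90,"ha":74,"t":43,"vzf":78},"pxj":{"ha":27,"xko":85},"yx":{"g":78,"pc":94,"ph":93}}
After op 4 (add /q 26): {"ba":26,"d":91,"mcw":{"btz":90,"ha":74,"t":43,"vzf":78},"pxj":{"ha":27,"xko":85},"q":26,"yx":{"g":78,"pc":94,"ph":93}}
After op 5 (replace /mcw/ha 33): {"ba":26,"d":91,"mcw":{"btz":90,"ha":33,"t":43,"vzf":78},"pxj":{"ha":27,"xko":85},"q":26,"yx":{"g":78,"pc":94,"ph":93}}
Size at the root: 6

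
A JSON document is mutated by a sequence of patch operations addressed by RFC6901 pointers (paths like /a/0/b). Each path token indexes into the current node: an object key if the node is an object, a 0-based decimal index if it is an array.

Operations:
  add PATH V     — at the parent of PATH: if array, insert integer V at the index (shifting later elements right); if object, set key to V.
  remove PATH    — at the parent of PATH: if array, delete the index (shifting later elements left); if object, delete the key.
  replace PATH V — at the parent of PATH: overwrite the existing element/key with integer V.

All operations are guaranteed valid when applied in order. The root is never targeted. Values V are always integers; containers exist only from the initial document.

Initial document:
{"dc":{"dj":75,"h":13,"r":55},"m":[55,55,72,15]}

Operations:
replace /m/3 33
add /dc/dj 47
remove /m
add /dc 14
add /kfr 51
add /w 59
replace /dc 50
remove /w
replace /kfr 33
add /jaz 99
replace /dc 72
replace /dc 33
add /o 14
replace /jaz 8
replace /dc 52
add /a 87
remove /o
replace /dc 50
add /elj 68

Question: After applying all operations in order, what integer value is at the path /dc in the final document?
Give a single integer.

After op 1 (replace /m/3 33): {"dc":{"dj":75,"h":13,"r":55},"m":[55,55,72,33]}
After op 2 (add /dc/dj 47): {"dc":{"dj":47,"h":13,"r":55},"m":[55,55,72,33]}
After op 3 (remove /m): {"dc":{"dj":47,"h":13,"r":55}}
After op 4 (add /dc 14): {"dc":14}
After op 5 (add /kfr 51): {"dc":14,"kfr":51}
After op 6 (add /w 59): {"dc":14,"kfr":51,"w":59}
After op 7 (replace /dc 50): {"dc":50,"kfr":51,"w":59}
After op 8 (remove /w): {"dc":50,"kfr":51}
After op 9 (replace /kfr 33): {"dc":50,"kfr":33}
After op 10 (add /jaz 99): {"dc":50,"jaz":99,"kfr":33}
After op 11 (replace /dc 72): {"dc":72,"jaz":99,"kfr":33}
After op 12 (replace /dc 33): {"dc":33,"jaz":99,"kfr":33}
After op 13 (add /o 14): {"dc":33,"jaz":99,"kfr":33,"o":14}
After op 14 (replace /jaz 8): {"dc":33,"jaz":8,"kfr":33,"o":14}
After op 15 (replace /dc 52): {"dc":52,"jaz":8,"kfr":33,"o":14}
After op 16 (add /a 87): {"a":87,"dc":52,"jaz":8,"kfr":33,"o":14}
After op 17 (remove /o): {"a":87,"dc":52,"jaz":8,"kfr":33}
After op 18 (replace /dc 50): {"a":87,"dc":50,"jaz":8,"kfr":33}
After op 19 (add /elj 68): {"a":87,"dc":50,"elj":68,"jaz":8,"kfr":33}
Value at /dc: 50

Answer: 50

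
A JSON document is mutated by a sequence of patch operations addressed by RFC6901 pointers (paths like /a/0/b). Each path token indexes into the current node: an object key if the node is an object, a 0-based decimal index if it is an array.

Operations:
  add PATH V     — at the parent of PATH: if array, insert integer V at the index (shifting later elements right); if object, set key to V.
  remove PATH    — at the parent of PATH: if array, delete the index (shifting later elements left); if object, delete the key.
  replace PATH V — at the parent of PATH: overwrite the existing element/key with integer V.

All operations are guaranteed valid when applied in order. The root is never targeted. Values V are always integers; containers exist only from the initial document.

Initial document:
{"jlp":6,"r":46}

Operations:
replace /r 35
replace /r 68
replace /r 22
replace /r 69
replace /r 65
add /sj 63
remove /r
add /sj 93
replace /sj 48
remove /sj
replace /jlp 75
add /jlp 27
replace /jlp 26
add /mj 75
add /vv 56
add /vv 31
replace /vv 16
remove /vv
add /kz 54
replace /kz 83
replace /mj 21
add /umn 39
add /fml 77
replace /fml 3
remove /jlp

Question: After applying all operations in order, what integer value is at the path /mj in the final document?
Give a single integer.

Answer: 21

Derivation:
After op 1 (replace /r 35): {"jlp":6,"r":35}
After op 2 (replace /r 68): {"jlp":6,"r":68}
After op 3 (replace /r 22): {"jlp":6,"r":22}
After op 4 (replace /r 69): {"jlp":6,"r":69}
After op 5 (replace /r 65): {"jlp":6,"r":65}
After op 6 (add /sj 63): {"jlp":6,"r":65,"sj":63}
After op 7 (remove /r): {"jlp":6,"sj":63}
After op 8 (add /sj 93): {"jlp":6,"sj":93}
After op 9 (replace /sj 48): {"jlp":6,"sj":48}
After op 10 (remove /sj): {"jlp":6}
After op 11 (replace /jlp 75): {"jlp":75}
After op 12 (add /jlp 27): {"jlp":27}
After op 13 (replace /jlp 26): {"jlp":26}
After op 14 (add /mj 75): {"jlp":26,"mj":75}
After op 15 (add /vv 56): {"jlp":26,"mj":75,"vv":56}
After op 16 (add /vv 31): {"jlp":26,"mj":75,"vv":31}
After op 17 (replace /vv 16): {"jlp":26,"mj":75,"vv":16}
After op 18 (remove /vv): {"jlp":26,"mj":75}
After op 19 (add /kz 54): {"jlp":26,"kz":54,"mj":75}
After op 20 (replace /kz 83): {"jlp":26,"kz":83,"mj":75}
After op 21 (replace /mj 21): {"jlp":26,"kz":83,"mj":21}
After op 22 (add /umn 39): {"jlp":26,"kz":83,"mj":21,"umn":39}
After op 23 (add /fml 77): {"fml":77,"jlp":26,"kz":83,"mj":21,"umn":39}
After op 24 (replace /fml 3): {"fml":3,"jlp":26,"kz":83,"mj":21,"umn":39}
After op 25 (remove /jlp): {"fml":3,"kz":83,"mj":21,"umn":39}
Value at /mj: 21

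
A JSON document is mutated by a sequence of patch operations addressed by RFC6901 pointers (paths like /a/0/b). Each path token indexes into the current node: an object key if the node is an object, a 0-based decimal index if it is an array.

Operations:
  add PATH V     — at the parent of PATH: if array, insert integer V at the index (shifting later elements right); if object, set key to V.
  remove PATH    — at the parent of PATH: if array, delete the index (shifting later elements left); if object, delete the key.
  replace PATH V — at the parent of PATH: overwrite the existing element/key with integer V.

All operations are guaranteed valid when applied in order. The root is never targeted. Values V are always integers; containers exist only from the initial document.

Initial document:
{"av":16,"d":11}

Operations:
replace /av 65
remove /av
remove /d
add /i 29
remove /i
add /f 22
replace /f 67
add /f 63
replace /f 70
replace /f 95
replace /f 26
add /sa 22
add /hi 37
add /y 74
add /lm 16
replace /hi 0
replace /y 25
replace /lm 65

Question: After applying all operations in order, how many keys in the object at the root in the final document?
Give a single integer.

Answer: 5

Derivation:
After op 1 (replace /av 65): {"av":65,"d":11}
After op 2 (remove /av): {"d":11}
After op 3 (remove /d): {}
After op 4 (add /i 29): {"i":29}
After op 5 (remove /i): {}
After op 6 (add /f 22): {"f":22}
After op 7 (replace /f 67): {"f":67}
After op 8 (add /f 63): {"f":63}
After op 9 (replace /f 70): {"f":70}
After op 10 (replace /f 95): {"f":95}
After op 11 (replace /f 26): {"f":26}
After op 12 (add /sa 22): {"f":26,"sa":22}
After op 13 (add /hi 37): {"f":26,"hi":37,"sa":22}
After op 14 (add /y 74): {"f":26,"hi":37,"sa":22,"y":74}
After op 15 (add /lm 16): {"f":26,"hi":37,"lm":16,"sa":22,"y":74}
After op 16 (replace /hi 0): {"f":26,"hi":0,"lm":16,"sa":22,"y":74}
After op 17 (replace /y 25): {"f":26,"hi":0,"lm":16,"sa":22,"y":25}
After op 18 (replace /lm 65): {"f":26,"hi":0,"lm":65,"sa":22,"y":25}
Size at the root: 5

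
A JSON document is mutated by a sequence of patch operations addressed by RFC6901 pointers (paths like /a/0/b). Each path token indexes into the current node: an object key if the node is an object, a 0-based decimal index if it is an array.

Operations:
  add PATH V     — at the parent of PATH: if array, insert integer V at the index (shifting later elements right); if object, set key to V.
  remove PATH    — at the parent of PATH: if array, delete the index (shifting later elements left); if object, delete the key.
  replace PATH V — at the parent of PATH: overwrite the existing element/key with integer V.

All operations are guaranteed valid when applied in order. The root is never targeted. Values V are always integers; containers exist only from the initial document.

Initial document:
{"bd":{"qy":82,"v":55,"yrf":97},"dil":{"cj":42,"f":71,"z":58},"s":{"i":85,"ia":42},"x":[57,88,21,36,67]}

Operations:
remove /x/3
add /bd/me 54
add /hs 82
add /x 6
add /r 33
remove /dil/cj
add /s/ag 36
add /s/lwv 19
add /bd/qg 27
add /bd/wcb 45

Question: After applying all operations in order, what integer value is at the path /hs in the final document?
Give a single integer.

After op 1 (remove /x/3): {"bd":{"qy":82,"v":55,"yrf":97},"dil":{"cj":42,"f":71,"z":58},"s":{"i":85,"ia":42},"x":[57,88,21,67]}
After op 2 (add /bd/me 54): {"bd":{"me":54,"qy":82,"v":55,"yrf":97},"dil":{"cj":42,"f":71,"z":58},"s":{"i":85,"ia":42},"x":[57,88,21,67]}
After op 3 (add /hs 82): {"bd":{"me":54,"qy":82,"v":55,"yrf":97},"dil":{"cj":42,"f":71,"z":58},"hs":82,"s":{"i":85,"ia":42},"x":[57,88,21,67]}
After op 4 (add /x 6): {"bd":{"me":54,"qy":82,"v":55,"yrf":97},"dil":{"cj":42,"f":71,"z":58},"hs":82,"s":{"i":85,"ia":42},"x":6}
After op 5 (add /r 33): {"bd":{"me":54,"qy":82,"v":55,"yrf":97},"dil":{"cj":42,"f":71,"z":58},"hs":82,"r":33,"s":{"i":85,"ia":42},"x":6}
After op 6 (remove /dil/cj): {"bd":{"me":54,"qy":82,"v":55,"yrf":97},"dil":{"f":71,"z":58},"hs":82,"r":33,"s":{"i":85,"ia":42},"x":6}
After op 7 (add /s/ag 36): {"bd":{"me":54,"qy":82,"v":55,"yrf":97},"dil":{"f":71,"z":58},"hs":82,"r":33,"s":{"ag":36,"i":85,"ia":42},"x":6}
After op 8 (add /s/lwv 19): {"bd":{"me":54,"qy":82,"v":55,"yrf":97},"dil":{"f":71,"z":58},"hs":82,"r":33,"s":{"ag":36,"i":85,"ia":42,"lwv":19},"x":6}
After op 9 (add /bd/qg 27): {"bd":{"me":54,"qg":27,"qy":82,"v":55,"yrf":97},"dil":{"f":71,"z":58},"hs":82,"r":33,"s":{"ag":36,"i":85,"ia":42,"lwv":19},"x":6}
After op 10 (add /bd/wcb 45): {"bd":{"me":54,"qg":27,"qy":82,"v":55,"wcb":45,"yrf":97},"dil":{"f":71,"z":58},"hs":82,"r":33,"s":{"ag":36,"i":85,"ia":42,"lwv":19},"x":6}
Value at /hs: 82

Answer: 82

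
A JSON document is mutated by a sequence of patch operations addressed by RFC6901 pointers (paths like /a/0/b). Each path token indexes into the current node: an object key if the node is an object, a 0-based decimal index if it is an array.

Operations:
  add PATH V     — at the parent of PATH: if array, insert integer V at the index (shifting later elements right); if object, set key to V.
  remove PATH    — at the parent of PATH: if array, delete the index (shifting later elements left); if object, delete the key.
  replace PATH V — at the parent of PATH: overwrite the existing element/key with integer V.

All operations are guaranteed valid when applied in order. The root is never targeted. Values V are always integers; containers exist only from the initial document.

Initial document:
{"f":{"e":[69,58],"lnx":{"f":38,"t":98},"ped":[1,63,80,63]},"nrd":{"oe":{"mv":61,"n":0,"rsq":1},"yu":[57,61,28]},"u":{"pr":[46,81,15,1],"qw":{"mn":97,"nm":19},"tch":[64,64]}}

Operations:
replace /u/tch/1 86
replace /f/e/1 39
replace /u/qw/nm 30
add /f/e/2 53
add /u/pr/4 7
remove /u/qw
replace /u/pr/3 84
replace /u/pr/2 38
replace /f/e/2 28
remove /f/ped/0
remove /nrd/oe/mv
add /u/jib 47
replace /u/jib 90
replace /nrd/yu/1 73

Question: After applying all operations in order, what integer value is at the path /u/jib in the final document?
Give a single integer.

After op 1 (replace /u/tch/1 86): {"f":{"e":[69,58],"lnx":{"f":38,"t":98},"ped":[1,63,80,63]},"nrd":{"oe":{"mv":61,"n":0,"rsq":1},"yu":[57,61,28]},"u":{"pr":[46,81,15,1],"qw":{"mn":97,"nm":19},"tch":[64,86]}}
After op 2 (replace /f/e/1 39): {"f":{"e":[69,39],"lnx":{"f":38,"t":98},"ped":[1,63,80,63]},"nrd":{"oe":{"mv":61,"n":0,"rsq":1},"yu":[57,61,28]},"u":{"pr":[46,81,15,1],"qw":{"mn":97,"nm":19},"tch":[64,86]}}
After op 3 (replace /u/qw/nm 30): {"f":{"e":[69,39],"lnx":{"f":38,"t":98},"ped":[1,63,80,63]},"nrd":{"oe":{"mv":61,"n":0,"rsq":1},"yu":[57,61,28]},"u":{"pr":[46,81,15,1],"qw":{"mn":97,"nm":30},"tch":[64,86]}}
After op 4 (add /f/e/2 53): {"f":{"e":[69,39,53],"lnx":{"f":38,"t":98},"ped":[1,63,80,63]},"nrd":{"oe":{"mv":61,"n":0,"rsq":1},"yu":[57,61,28]},"u":{"pr":[46,81,15,1],"qw":{"mn":97,"nm":30},"tch":[64,86]}}
After op 5 (add /u/pr/4 7): {"f":{"e":[69,39,53],"lnx":{"f":38,"t":98},"ped":[1,63,80,63]},"nrd":{"oe":{"mv":61,"n":0,"rsq":1},"yu":[57,61,28]},"u":{"pr":[46,81,15,1,7],"qw":{"mn":97,"nm":30},"tch":[64,86]}}
After op 6 (remove /u/qw): {"f":{"e":[69,39,53],"lnx":{"f":38,"t":98},"ped":[1,63,80,63]},"nrd":{"oe":{"mv":61,"n":0,"rsq":1},"yu":[57,61,28]},"u":{"pr":[46,81,15,1,7],"tch":[64,86]}}
After op 7 (replace /u/pr/3 84): {"f":{"e":[69,39,53],"lnx":{"f":38,"t":98},"ped":[1,63,80,63]},"nrd":{"oe":{"mv":61,"n":0,"rsq":1},"yu":[57,61,28]},"u":{"pr":[46,81,15,84,7],"tch":[64,86]}}
After op 8 (replace /u/pr/2 38): {"f":{"e":[69,39,53],"lnx":{"f":38,"t":98},"ped":[1,63,80,63]},"nrd":{"oe":{"mv":61,"n":0,"rsq":1},"yu":[57,61,28]},"u":{"pr":[46,81,38,84,7],"tch":[64,86]}}
After op 9 (replace /f/e/2 28): {"f":{"e":[69,39,28],"lnx":{"f":38,"t":98},"ped":[1,63,80,63]},"nrd":{"oe":{"mv":61,"n":0,"rsq":1},"yu":[57,61,28]},"u":{"pr":[46,81,38,84,7],"tch":[64,86]}}
After op 10 (remove /f/ped/0): {"f":{"e":[69,39,28],"lnx":{"f":38,"t":98},"ped":[63,80,63]},"nrd":{"oe":{"mv":61,"n":0,"rsq":1},"yu":[57,61,28]},"u":{"pr":[46,81,38,84,7],"tch":[64,86]}}
After op 11 (remove /nrd/oe/mv): {"f":{"e":[69,39,28],"lnx":{"f":38,"t":98},"ped":[63,80,63]},"nrd":{"oe":{"n":0,"rsq":1},"yu":[57,61,28]},"u":{"pr":[46,81,38,84,7],"tch":[64,86]}}
After op 12 (add /u/jib 47): {"f":{"e":[69,39,28],"lnx":{"f":38,"t":98},"ped":[63,80,63]},"nrd":{"oe":{"n":0,"rsq":1},"yu":[57,61,28]},"u":{"jib":47,"pr":[46,81,38,84,7],"tch":[64,86]}}
After op 13 (replace /u/jib 90): {"f":{"e":[69,39,28],"lnx":{"f":38,"t":98},"ped":[63,80,63]},"nrd":{"oe":{"n":0,"rsq":1},"yu":[57,61,28]},"u":{"jib":90,"pr":[46,81,38,84,7],"tch":[64,86]}}
After op 14 (replace /nrd/yu/1 73): {"f":{"e":[69,39,28],"lnx":{"f":38,"t":98},"ped":[63,80,63]},"nrd":{"oe":{"n":0,"rsq":1},"yu":[57,73,28]},"u":{"jib":90,"pr":[46,81,38,84,7],"tch":[64,86]}}
Value at /u/jib: 90

Answer: 90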